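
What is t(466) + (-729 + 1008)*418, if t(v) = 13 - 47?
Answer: 116588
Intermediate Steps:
t(v) = -34
t(466) + (-729 + 1008)*418 = -34 + (-729 + 1008)*418 = -34 + 279*418 = -34 + 116622 = 116588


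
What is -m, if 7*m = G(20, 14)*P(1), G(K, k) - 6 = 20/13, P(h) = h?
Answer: -14/13 ≈ -1.0769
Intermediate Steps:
G(K, k) = 98/13 (G(K, k) = 6 + 20/13 = 98/13)
m = 14/13 (m = ((98/13)*1)/7 = (1/7)*(98/13) = 14/13 ≈ 1.0769)
-m = -1*14/13 = -14/13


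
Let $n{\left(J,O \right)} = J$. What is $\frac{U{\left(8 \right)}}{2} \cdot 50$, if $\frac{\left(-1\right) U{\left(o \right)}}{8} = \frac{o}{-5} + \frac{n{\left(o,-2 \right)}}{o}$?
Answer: $120$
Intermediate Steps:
$U{\left(o \right)} = -8 + \frac{8 o}{5}$ ($U{\left(o \right)} = - 8 \left(\frac{o}{-5} + \frac{o}{o}\right) = - 8 \left(o \left(- \frac{1}{5}\right) + 1\right) = - 8 \left(- \frac{o}{5} + 1\right) = - 8 \left(1 - \frac{o}{5}\right) = -8 + \frac{8 o}{5}$)
$\frac{U{\left(8 \right)}}{2} \cdot 50 = \frac{-8 + \frac{8}{5} \cdot 8}{2} \cdot 50 = \left(-8 + \frac{64}{5}\right) \frac{1}{2} \cdot 50 = \frac{24}{5} \cdot \frac{1}{2} \cdot 50 = \frac{12}{5} \cdot 50 = 120$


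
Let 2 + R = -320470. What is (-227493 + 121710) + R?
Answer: -426255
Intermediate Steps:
R = -320472 (R = -2 - 320470 = -320472)
(-227493 + 121710) + R = (-227493 + 121710) - 320472 = -105783 - 320472 = -426255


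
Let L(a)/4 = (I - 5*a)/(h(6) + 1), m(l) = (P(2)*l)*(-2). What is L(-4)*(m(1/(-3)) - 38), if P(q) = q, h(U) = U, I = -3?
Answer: -7480/21 ≈ -356.19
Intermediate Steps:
m(l) = -4*l (m(l) = (2*l)*(-2) = -4*l)
L(a) = -12/7 - 20*a/7 (L(a) = 4*((-3 - 5*a)/(6 + 1)) = 4*((-3 - 5*a)/7) = 4*((-3 - 5*a)*(⅐)) = 4*(-3/7 - 5*a/7) = -12/7 - 20*a/7)
L(-4)*(m(1/(-3)) - 38) = (-12/7 - 20/7*(-4))*(-4/(-3) - 38) = (-12/7 + 80/7)*(-4*(-1)/3 - 38) = 68*(-4*(-⅓) - 38)/7 = 68*(4/3 - 38)/7 = (68/7)*(-110/3) = -7480/21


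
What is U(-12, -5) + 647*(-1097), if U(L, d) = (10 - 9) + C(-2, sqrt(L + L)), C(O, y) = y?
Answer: -709758 + 2*I*sqrt(6) ≈ -7.0976e+5 + 4.899*I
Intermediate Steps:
U(L, d) = 1 + sqrt(2)*sqrt(L) (U(L, d) = (10 - 9) + sqrt(L + L) = 1 + sqrt(2*L) = 1 + sqrt(2)*sqrt(L))
U(-12, -5) + 647*(-1097) = (1 + sqrt(2)*sqrt(-12)) + 647*(-1097) = (1 + sqrt(2)*(2*I*sqrt(3))) - 709759 = (1 + 2*I*sqrt(6)) - 709759 = -709758 + 2*I*sqrt(6)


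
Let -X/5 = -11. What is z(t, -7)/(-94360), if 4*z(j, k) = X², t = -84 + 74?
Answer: -605/75488 ≈ -0.0080145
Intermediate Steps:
X = 55 (X = -5*(-11) = 55)
t = -10
z(j, k) = 3025/4 (z(j, k) = (¼)*55² = (¼)*3025 = 3025/4)
z(t, -7)/(-94360) = (3025/4)/(-94360) = (3025/4)*(-1/94360) = -605/75488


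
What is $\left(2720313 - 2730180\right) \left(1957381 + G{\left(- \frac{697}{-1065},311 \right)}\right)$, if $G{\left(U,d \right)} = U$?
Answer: $- \frac{6856287098518}{355} \approx -1.9313 \cdot 10^{10}$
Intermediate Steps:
$\left(2720313 - 2730180\right) \left(1957381 + G{\left(- \frac{697}{-1065},311 \right)}\right) = \left(2720313 - 2730180\right) \left(1957381 - \frac{697}{-1065}\right) = - 9867 \left(1957381 - - \frac{697}{1065}\right) = - 9867 \left(1957381 + \frac{697}{1065}\right) = \left(-9867\right) \frac{2084611462}{1065} = - \frac{6856287098518}{355}$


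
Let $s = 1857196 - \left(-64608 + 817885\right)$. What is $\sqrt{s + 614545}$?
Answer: $8 \sqrt{26851} \approx 1310.9$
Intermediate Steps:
$s = 1103919$ ($s = 1857196 - 753277 = 1103919$)
$\sqrt{s + 614545} = \sqrt{1103919 + 614545} = \sqrt{1718464} = 8 \sqrt{26851}$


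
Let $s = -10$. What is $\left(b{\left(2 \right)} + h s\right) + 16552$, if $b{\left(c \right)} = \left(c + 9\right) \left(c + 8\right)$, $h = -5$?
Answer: $16712$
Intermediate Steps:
$b{\left(c \right)} = \left(8 + c\right) \left(9 + c\right)$ ($b{\left(c \right)} = \left(9 + c\right) \left(8 + c\right) = \left(8 + c\right) \left(9 + c\right)$)
$\left(b{\left(2 \right)} + h s\right) + 16552 = \left(\left(72 + 2^{2} + 17 \cdot 2\right) - -50\right) + 16552 = \left(\left(72 + 4 + 34\right) + 50\right) + 16552 = \left(110 + 50\right) + 16552 = 160 + 16552 = 16712$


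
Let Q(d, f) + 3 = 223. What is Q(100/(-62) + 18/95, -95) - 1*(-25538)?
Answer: 25758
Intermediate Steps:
Q(d, f) = 220 (Q(d, f) = -3 + 223 = 220)
Q(100/(-62) + 18/95, -95) - 1*(-25538) = 220 - 1*(-25538) = 220 + 25538 = 25758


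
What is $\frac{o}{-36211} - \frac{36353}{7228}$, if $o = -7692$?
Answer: $- \frac{1260780707}{261733108} \approx -4.817$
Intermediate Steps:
$\frac{o}{-36211} - \frac{36353}{7228} = - \frac{7692}{-36211} - \frac{36353}{7228} = \left(-7692\right) \left(- \frac{1}{36211}\right) - \frac{36353}{7228} = \frac{7692}{36211} - \frac{36353}{7228} = - \frac{1260780707}{261733108}$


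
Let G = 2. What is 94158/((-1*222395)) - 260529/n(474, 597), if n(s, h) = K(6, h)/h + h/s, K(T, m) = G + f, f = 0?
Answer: -5465292382884132/26491470005 ≈ -2.0630e+5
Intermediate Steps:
K(T, m) = 2 (K(T, m) = 2 + 0 = 2)
n(s, h) = 2/h + h/s
94158/((-1*222395)) - 260529/n(474, 597) = 94158/((-1*222395)) - 260529/(2/597 + 597/474) = 94158/(-222395) - 260529/(2*(1/597) + 597*(1/474)) = 94158*(-1/222395) - 260529/(2/597 + 199/158) = -94158/222395 - 260529/119119/94326 = -94158/222395 - 260529*94326/119119 = -94158/222395 - 24574658454/119119 = -5465292382884132/26491470005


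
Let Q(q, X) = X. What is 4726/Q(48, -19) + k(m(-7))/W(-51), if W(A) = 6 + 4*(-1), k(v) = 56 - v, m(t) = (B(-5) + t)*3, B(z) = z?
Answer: -3852/19 ≈ -202.74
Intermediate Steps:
m(t) = -15 + 3*t (m(t) = (-5 + t)*3 = -15 + 3*t)
W(A) = 2 (W(A) = 6 - 4 = 2)
4726/Q(48, -19) + k(m(-7))/W(-51) = 4726/(-19) + (56 - (-15 + 3*(-7)))/2 = 4726*(-1/19) + (56 - (-15 - 21))*(½) = -4726/19 + (56 - 1*(-36))*(½) = -4726/19 + (56 + 36)*(½) = -4726/19 + 92*(½) = -4726/19 + 46 = -3852/19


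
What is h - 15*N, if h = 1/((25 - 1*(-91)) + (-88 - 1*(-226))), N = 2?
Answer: -7619/254 ≈ -29.996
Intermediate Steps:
h = 1/254 (h = 1/((25 + 91) + (-88 + 226)) = 1/(116 + 138) = 1/254 ≈ 0.0039370)
h - 15*N = 1/254 - 15*2 = 1/254 - 1*30 = 1/254 - 30 = -7619/254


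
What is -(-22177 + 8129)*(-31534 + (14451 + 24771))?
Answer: 108001024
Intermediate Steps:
-(-22177 + 8129)*(-31534 + (14451 + 24771)) = -(-14048)*(-31534 + 39222) = -(-14048)*7688 = -1*(-108001024) = 108001024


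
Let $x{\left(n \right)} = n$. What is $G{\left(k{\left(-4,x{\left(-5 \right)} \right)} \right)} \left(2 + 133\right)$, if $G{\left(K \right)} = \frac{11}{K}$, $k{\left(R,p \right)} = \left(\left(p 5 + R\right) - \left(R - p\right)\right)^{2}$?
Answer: $\frac{33}{20} \approx 1.65$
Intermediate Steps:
$k{\left(R,p \right)} = 36 p^{2}$ ($k{\left(R,p \right)} = \left(\left(5 p + R\right) - \left(R - p\right)\right)^{2} = \left(\left(R + 5 p\right) - \left(R - p\right)\right)^{2} = \left(6 p\right)^{2} = 36 p^{2}$)
$G{\left(k{\left(-4,x{\left(-5 \right)} \right)} \right)} \left(2 + 133\right) = \frac{11}{36 \left(-5\right)^{2}} \left(2 + 133\right) = \frac{11}{36 \cdot 25} \cdot 135 = \frac{11}{900} \cdot 135 = \frac{33}{20}$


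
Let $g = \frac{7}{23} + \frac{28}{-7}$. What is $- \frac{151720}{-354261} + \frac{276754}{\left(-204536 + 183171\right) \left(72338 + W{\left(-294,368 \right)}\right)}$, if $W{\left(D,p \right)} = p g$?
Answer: $\frac{114988493849803}{268608655758585} \approx 0.42809$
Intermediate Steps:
$g = - \frac{85}{23}$ ($g = 7 \cdot \frac{1}{23} + 28 \left(- \frac{1}{7}\right) = \frac{7}{23} - 4 = - \frac{85}{23} \approx -3.6957$)
$W{\left(D,p \right)} = - \frac{85 p}{23}$ ($W{\left(D,p \right)} = p \left(- \frac{85}{23}\right) = - \frac{85 p}{23}$)
$- \frac{151720}{-354261} + \frac{276754}{\left(-204536 + 183171\right) \left(72338 + W{\left(-294,368 \right)}\right)} = - \frac{151720}{-354261} + \frac{276754}{\left(-204536 + 183171\right) \left(72338 - 1360\right)} = \left(-151720\right) \left(- \frac{1}{354261}\right) + \frac{276754}{\left(-21365\right) \left(72338 - 1360\right)} = \frac{151720}{354261} + \frac{276754}{\left(-21365\right) 70978} = \frac{151720}{354261} + \frac{276754}{-1516444970} = \frac{151720}{354261} + 276754 \left(- \frac{1}{1516444970}\right) = \frac{151720}{354261} - \frac{138377}{758222485} = \frac{114988493849803}{268608655758585}$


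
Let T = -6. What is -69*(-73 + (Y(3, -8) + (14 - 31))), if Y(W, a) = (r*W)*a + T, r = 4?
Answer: 13248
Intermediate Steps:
Y(W, a) = -6 + 4*W*a (Y(W, a) = (4*W)*a - 6 = 4*W*a - 6 = -6 + 4*W*a)
-69*(-73 + (Y(3, -8) + (14 - 31))) = -69*(-73 + ((-6 + 4*3*(-8)) + (14 - 31))) = -69*(-73 + ((-6 - 96) - 17)) = -69*(-73 + (-102 - 17)) = -69*(-73 - 119) = -69*(-192) = 13248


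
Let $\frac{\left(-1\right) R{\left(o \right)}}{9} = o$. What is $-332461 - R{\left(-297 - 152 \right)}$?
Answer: $-336502$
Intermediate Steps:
$R{\left(o \right)} = - 9 o$
$-332461 - R{\left(-297 - 152 \right)} = -332461 - - 9 \left(-297 - 152\right) = -332461 - \left(-9\right) \left(-449\right) = -332461 - 4041 = -336502$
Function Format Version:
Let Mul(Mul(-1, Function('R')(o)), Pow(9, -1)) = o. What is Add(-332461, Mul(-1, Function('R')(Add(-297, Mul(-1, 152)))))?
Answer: -336502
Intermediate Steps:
Function('R')(o) = Mul(-9, o)
Add(-332461, Mul(-1, Function('R')(Add(-297, Mul(-1, 152))))) = Add(-332461, Mul(-1, Mul(-9, Add(-297, Mul(-1, 152))))) = Add(-332461, Mul(-1, Mul(-9, Add(-297, -152)))) = Add(-332461, Mul(-1, Mul(-9, -449))) = Add(-332461, Mul(-1, 4041)) = Add(-332461, -4041) = -336502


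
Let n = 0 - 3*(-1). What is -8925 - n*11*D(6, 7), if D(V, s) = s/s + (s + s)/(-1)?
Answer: -8496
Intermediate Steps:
n = 3 (n = 0 + 3 = 3)
D(V, s) = 1 - 2*s (D(V, s) = 1 + (2*s)*(-1) = 1 - 2*s)
-8925 - n*11*D(6, 7) = -8925 - 3*11*(1 - 2*7) = -8925 - 33*(1 - 14) = -8925 - 33*(-13) = -8925 - 1*(-429) = -8925 + 429 = -8496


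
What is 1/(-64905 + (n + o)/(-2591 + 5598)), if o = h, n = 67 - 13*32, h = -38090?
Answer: -3007/195207774 ≈ -1.5404e-5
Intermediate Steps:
n = -349 (n = 67 - 416 = -349)
o = -38090
1/(-64905 + (n + o)/(-2591 + 5598)) = 1/(-64905 + (-349 - 38090)/(-2591 + 5598)) = 1/(-64905 - 38439/3007) = 1/(-195207774/3007) = -3007/195207774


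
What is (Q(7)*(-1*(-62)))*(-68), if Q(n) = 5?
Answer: -21080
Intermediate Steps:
(Q(7)*(-1*(-62)))*(-68) = (5*(-1*(-62)))*(-68) = (5*62)*(-68) = 310*(-68) = -21080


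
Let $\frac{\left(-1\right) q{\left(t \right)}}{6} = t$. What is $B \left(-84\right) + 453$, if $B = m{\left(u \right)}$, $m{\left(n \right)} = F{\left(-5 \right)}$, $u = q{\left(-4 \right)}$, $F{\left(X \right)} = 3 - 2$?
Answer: $369$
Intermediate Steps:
$q{\left(t \right)} = - 6 t$
$F{\left(X \right)} = 1$ ($F{\left(X \right)} = 3 - 2 = 1$)
$u = 24$ ($u = \left(-6\right) \left(-4\right) = 24$)
$m{\left(n \right)} = 1$
$B = 1$
$B \left(-84\right) + 453 = 1 \left(-84\right) + 453 = -84 + 453 = 369$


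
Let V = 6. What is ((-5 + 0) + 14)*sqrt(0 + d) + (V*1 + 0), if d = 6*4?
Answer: 6 + 18*sqrt(6) ≈ 50.091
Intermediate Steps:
d = 24
((-5 + 0) + 14)*sqrt(0 + d) + (V*1 + 0) = ((-5 + 0) + 14)*sqrt(0 + 24) + (6*1 + 0) = (-5 + 14)*sqrt(24) + (6 + 0) = 9*(2*sqrt(6)) + 6 = 18*sqrt(6) + 6 = 6 + 18*sqrt(6)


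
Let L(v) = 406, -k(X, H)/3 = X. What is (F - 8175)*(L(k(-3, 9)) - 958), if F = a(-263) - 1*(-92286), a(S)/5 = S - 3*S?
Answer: -47881032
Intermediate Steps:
a(S) = -10*S (a(S) = 5*(S - 3*S) = 5*(-2*S) = -10*S)
k(X, H) = -3*X
F = 94916 (F = -10*(-263) - 1*(-92286) = 2630 + 92286 = 94916)
(F - 8175)*(L(k(-3, 9)) - 958) = (94916 - 8175)*(406 - 958) = 86741*(-552) = -47881032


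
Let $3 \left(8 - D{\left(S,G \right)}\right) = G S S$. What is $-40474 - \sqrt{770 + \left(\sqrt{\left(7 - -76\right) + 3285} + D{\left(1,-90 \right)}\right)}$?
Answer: $-40474 - \sqrt{808 + 2 \sqrt{842}} \approx -40503.0$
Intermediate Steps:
$D{\left(S,G \right)} = 8 - \frac{G S^{2}}{3}$ ($D{\left(S,G \right)} = 8 - \frac{G S S}{3} = 8 - \frac{G S^{2}}{3}$)
$-40474 - \sqrt{770 + \left(\sqrt{\left(7 - -76\right) + 3285} + D{\left(1,-90 \right)}\right)} = -40474 - \sqrt{770 - \left(-8 - 30 - \sqrt{\left(7 - -76\right) + 3285}\right)} = -40474 - \sqrt{770 - \left(-8 - 30 - \sqrt{\left(7 + 76\right) + 3285}\right)} = -40474 - \sqrt{770 + \left(\sqrt{83 + 3285} + \left(8 + 30\right)\right)} = -40474 - \sqrt{770 + \left(\sqrt{3368} + 38\right)} = -40474 - \sqrt{770 + \left(2 \sqrt{842} + 38\right)} = -40474 - \sqrt{770 + \left(38 + 2 \sqrt{842}\right)} = -40474 - \sqrt{808 + 2 \sqrt{842}}$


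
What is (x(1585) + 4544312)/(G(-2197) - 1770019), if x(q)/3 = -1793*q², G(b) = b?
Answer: 13508713963/1772216 ≈ 7622.5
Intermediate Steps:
x(q) = -5379*q² (x(q) = 3*(-1793*q²) = -5379*q²)
(x(1585) + 4544312)/(G(-2197) - 1770019) = (-5379*1585² + 4544312)/(-2197 - 1770019) = (-5379*2512225 + 4544312)/(-1772216) = (-13513258275 + 4544312)*(-1/1772216) = -13508713963*(-1/1772216) = 13508713963/1772216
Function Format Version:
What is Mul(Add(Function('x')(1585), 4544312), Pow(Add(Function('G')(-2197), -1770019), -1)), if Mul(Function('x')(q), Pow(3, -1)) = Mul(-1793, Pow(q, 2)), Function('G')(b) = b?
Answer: Rational(13508713963, 1772216) ≈ 7622.5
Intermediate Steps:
Function('x')(q) = Mul(-5379, Pow(q, 2)) (Function('x')(q) = Mul(3, Mul(-1793, Pow(q, 2))) = Mul(-5379, Pow(q, 2)))
Mul(Add(Function('x')(1585), 4544312), Pow(Add(Function('G')(-2197), -1770019), -1)) = Mul(Add(Mul(-5379, Pow(1585, 2)), 4544312), Pow(Add(-2197, -1770019), -1)) = Mul(Add(Mul(-5379, 2512225), 4544312), Pow(-1772216, -1)) = Mul(Add(-13513258275, 4544312), Rational(-1, 1772216)) = Mul(-13508713963, Rational(-1, 1772216)) = Rational(13508713963, 1772216)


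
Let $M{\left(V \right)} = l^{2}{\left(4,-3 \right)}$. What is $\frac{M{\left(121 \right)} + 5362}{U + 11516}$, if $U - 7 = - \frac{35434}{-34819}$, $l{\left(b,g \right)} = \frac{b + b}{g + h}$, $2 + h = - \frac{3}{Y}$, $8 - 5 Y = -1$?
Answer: $\frac{4668740434}{10031369275} \approx 0.46541$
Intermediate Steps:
$Y = \frac{9}{5}$ ($Y = \frac{8}{5} - - \frac{1}{5} = \frac{8}{5} + \frac{1}{5} = \frac{9}{5} \approx 1.8$)
$h = - \frac{11}{3}$ ($h = -2 - \frac{3}{\frac{9}{5}} = -2 - \frac{5}{3} = - \frac{11}{3} \approx -3.6667$)
$l{\left(b,g \right)} = \frac{2 b}{- \frac{11}{3} + g}$ ($l{\left(b,g \right)} = \frac{b + b}{g - \frac{11}{3}} = \frac{2 b}{- \frac{11}{3} + g}$)
$U = \frac{279167}{34819}$ ($U = 7 - \frac{35434}{-34819} = 7 - - \frac{35434}{34819} = 7 + \frac{35434}{34819} = \frac{279167}{34819} \approx 8.0177$)
$M{\left(V \right)} = \frac{36}{25}$ ($M{\left(V \right)} = \left(6 \cdot 4 \frac{1}{-11 + 3 \left(-3\right)}\right)^{2} = \left(6 \cdot 4 \frac{1}{-11 - 9}\right)^{2} = \left(6 \cdot 4 \frac{1}{-20}\right)^{2} = \left(6 \cdot 4 \left(- \frac{1}{20}\right)\right)^{2} = \left(- \frac{6}{5}\right)^{2} = \frac{36}{25}$)
$\frac{M{\left(121 \right)} + 5362}{U + 11516} = \frac{\frac{36}{25} + 5362}{\frac{279167}{34819} + 11516} = \frac{134086}{25 \cdot \frac{401254771}{34819}} = \frac{134086}{25} \cdot \frac{34819}{401254771} = \frac{4668740434}{10031369275}$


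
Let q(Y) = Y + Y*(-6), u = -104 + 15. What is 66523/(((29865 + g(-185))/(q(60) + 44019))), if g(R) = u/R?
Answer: 9119305455/93646 ≈ 97381.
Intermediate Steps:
u = -89
q(Y) = -5*Y (q(Y) = Y - 6*Y = -5*Y)
g(R) = -89/R
66523/(((29865 + g(-185))/(q(60) + 44019))) = 66523/(((29865 - 89/(-185))/(-5*60 + 44019))) = 66523/(((29865 - 89*(-1/185))/(-300 + 44019))) = 66523/(((29865 + 89/185)/43719)) = 66523/(((5525114/185)*(1/43719))) = 66523/(93646/137085) = 66523*(137085/93646) = 9119305455/93646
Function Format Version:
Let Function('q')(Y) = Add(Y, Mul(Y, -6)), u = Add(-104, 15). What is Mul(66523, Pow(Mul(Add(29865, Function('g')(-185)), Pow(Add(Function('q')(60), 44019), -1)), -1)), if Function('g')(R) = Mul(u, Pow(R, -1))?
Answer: Rational(9119305455, 93646) ≈ 97381.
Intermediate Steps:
u = -89
Function('q')(Y) = Mul(-5, Y) (Function('q')(Y) = Add(Y, Mul(-6, Y)) = Mul(-5, Y))
Function('g')(R) = Mul(-89, Pow(R, -1))
Mul(66523, Pow(Mul(Add(29865, Function('g')(-185)), Pow(Add(Function('q')(60), 44019), -1)), -1)) = Mul(66523, Pow(Mul(Add(29865, Mul(-89, Pow(-185, -1))), Pow(Add(Mul(-5, 60), 44019), -1)), -1)) = Mul(66523, Pow(Mul(Add(29865, Mul(-89, Rational(-1, 185))), Pow(Add(-300, 44019), -1)), -1)) = Mul(66523, Pow(Mul(Add(29865, Rational(89, 185)), Pow(43719, -1)), -1)) = Mul(66523, Pow(Mul(Rational(5525114, 185), Rational(1, 43719)), -1)) = Mul(66523, Pow(Rational(93646, 137085), -1)) = Mul(66523, Rational(137085, 93646)) = Rational(9119305455, 93646)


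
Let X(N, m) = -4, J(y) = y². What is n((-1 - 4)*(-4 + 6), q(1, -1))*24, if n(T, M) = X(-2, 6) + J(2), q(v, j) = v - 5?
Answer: 0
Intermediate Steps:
q(v, j) = -5 + v
n(T, M) = 0 (n(T, M) = -4 + 2² = -4 + 4 = 0)
n((-1 - 4)*(-4 + 6), q(1, -1))*24 = 0*24 = 0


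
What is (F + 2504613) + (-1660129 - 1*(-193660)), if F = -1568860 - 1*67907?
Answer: -598623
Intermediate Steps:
F = -1636767 (F = -1568860 - 67907 = -1636767)
(F + 2504613) + (-1660129 - 1*(-193660)) = (-1636767 + 2504613) + (-1660129 - 1*(-193660)) = 867846 + (-1660129 + 193660) = 867846 - 1466469 = -598623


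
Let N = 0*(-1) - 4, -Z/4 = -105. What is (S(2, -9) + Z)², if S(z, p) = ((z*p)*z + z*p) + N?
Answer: 131044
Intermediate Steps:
Z = 420 (Z = -4*(-105) = 420)
N = -4 (N = 0 - 4 = -4)
S(z, p) = -4 + p*z + p*z² (S(z, p) = ((z*p)*z + z*p) - 4 = ((p*z)*z + p*z) - 4 = (p*z² + p*z) - 4 = (p*z + p*z²) - 4 = -4 + p*z + p*z²)
(S(2, -9) + Z)² = ((-4 - 9*2 - 9*2²) + 420)² = ((-4 - 18 - 9*4) + 420)² = ((-4 - 18 - 36) + 420)² = (-58 + 420)² = 362² = 131044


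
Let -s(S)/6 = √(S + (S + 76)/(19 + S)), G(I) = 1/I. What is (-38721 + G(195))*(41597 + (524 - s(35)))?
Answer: -318038569874/195 - 7550594*√1334/195 ≈ -1.6324e+9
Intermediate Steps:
s(S) = -6*√(S + (76 + S)/(19 + S)) (s(S) = -6*√(S + (S + 76)/(19 + S)) = -6*√(S + (76 + S)/(19 + S)))
(-38721 + G(195))*(41597 + (524 - s(35))) = (-38721 + 1/195)*(41597 + (524 - (-6)*√((76 + 35 + 35*(19 + 35))/(19 + 35)))) = (-38721 + 1/195)*(41597 + (524 - (-6)*√((76 + 35 + 35*54)/54))) = -7550594*(41597 + (524 - (-6)*√((76 + 35 + 1890)/54)))/195 = -7550594*(41597 + (524 - (-6)*√((1/54)*2001)))/195 = -7550594*(41597 + (524 - (-6)*√(667/18)))/195 = -7550594*(41597 + (524 - (-6)*√1334/6))/195 = -7550594*(41597 + (524 - (-1)*√1334))/195 = -7550594*(41597 + (524 + √1334))/195 = -7550594*(42121 + √1334)/195 = -318038569874/195 - 7550594*√1334/195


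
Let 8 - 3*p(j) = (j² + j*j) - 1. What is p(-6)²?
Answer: 441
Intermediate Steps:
p(j) = 3 - 2*j²/3 (p(j) = 8/3 - ((j² + j*j) - 1)/3 = 8/3 - ((j² + j²) - 1)/3 = 8/3 - (2*j² - 1)/3 = 8/3 - (-1 + 2*j²)/3 = 8/3 + (⅓ - 2*j²/3) = 3 - 2*j²/3)
p(-6)² = (3 - ⅔*(-6)²)² = (3 - ⅔*36)² = (3 - 24)² = (-21)² = 441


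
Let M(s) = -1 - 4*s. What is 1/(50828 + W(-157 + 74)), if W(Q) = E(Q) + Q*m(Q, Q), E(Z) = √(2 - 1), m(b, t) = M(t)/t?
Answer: 1/51160 ≈ 1.9547e-5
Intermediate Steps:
m(b, t) = (-1 - 4*t)/t
E(Z) = 1 (E(Z) = √1 = 1)
W(Q) = 1 + Q*(-4 - 1/Q)
1/(50828 + W(-157 + 74)) = 1/(50828 - 4*(-157 + 74)) = 1/(50828 - 4*(-83)) = 1/(50828 + 332) = 1/51160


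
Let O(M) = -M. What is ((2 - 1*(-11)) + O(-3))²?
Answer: 256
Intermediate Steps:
((2 - 1*(-11)) + O(-3))² = ((2 - 1*(-11)) - 1*(-3))² = ((2 + 11) + 3)² = (13 + 3)² = 16² = 256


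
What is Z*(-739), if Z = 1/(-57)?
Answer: 739/57 ≈ 12.965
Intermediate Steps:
Z = -1/57 ≈ -0.017544
Z*(-739) = -1/57*(-739) = 739/57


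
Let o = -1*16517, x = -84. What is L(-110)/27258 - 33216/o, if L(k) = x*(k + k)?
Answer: 2620424/974503 ≈ 2.6890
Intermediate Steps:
o = -16517
L(k) = -168*k (L(k) = -84*(k + k) = -168*k)
L(-110)/27258 - 33216/o = -168*(-110)/27258 - 33216/(-16517) = 18480*(1/27258) - 33216*(-1/16517) = 40/59 + 33216/16517 = 2620424/974503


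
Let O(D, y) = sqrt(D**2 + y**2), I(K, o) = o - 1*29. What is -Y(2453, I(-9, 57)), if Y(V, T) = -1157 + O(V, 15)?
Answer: 1157 - sqrt(6017434) ≈ -1296.0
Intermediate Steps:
I(K, o) = -29 + o (I(K, o) = o - 29 = -29 + o)
Y(V, T) = -1157 + sqrt(225 + V**2) (Y(V, T) = -1157 + sqrt(V**2 + 15**2) = -1157 + sqrt(V**2 + 225) = -1157 + sqrt(225 + V**2))
-Y(2453, I(-9, 57)) = -(-1157 + sqrt(225 + 2453**2)) = -(-1157 + sqrt(225 + 6017209)) = -(-1157 + sqrt(6017434)) = 1157 - sqrt(6017434)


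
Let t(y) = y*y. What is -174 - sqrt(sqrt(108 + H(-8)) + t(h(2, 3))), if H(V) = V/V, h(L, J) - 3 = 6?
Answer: -174 - sqrt(81 + sqrt(109)) ≈ -183.56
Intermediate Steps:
h(L, J) = 9 (h(L, J) = 3 + 6 = 9)
t(y) = y**2
H(V) = 1
-174 - sqrt(sqrt(108 + H(-8)) + t(h(2, 3))) = -174 - sqrt(sqrt(108 + 1) + 9**2) = -174 - sqrt(sqrt(109) + 81) = -174 - sqrt(81 + sqrt(109))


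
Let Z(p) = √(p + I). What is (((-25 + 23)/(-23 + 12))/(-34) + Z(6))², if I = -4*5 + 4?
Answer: (-1 + 187*I*√10)²/34969 ≈ -10.0 - 0.033821*I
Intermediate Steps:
I = -16 (I = -20 + 4 = -16)
Z(p) = √(-16 + p) (Z(p) = √(p - 16) = √(-16 + p))
(((-25 + 23)/(-23 + 12))/(-34) + Z(6))² = (((-25 + 23)/(-23 + 12))/(-34) + √(-16 + 6))² = (-2/(-11)*(-1/34) + √(-10))² = (-2*(-1/11)*(-1/34) + I*√10)² = ((2/11)*(-1/34) + I*√10)² = (-1/187 + I*√10)²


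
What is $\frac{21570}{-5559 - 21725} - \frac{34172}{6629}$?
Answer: $- \frac{537668189}{90432818} \approx -5.9455$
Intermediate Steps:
$\frac{21570}{-5559 - 21725} - \frac{34172}{6629} = \frac{21570}{-27284} - \frac{34172}{6629} = 21570 \left(- \frac{1}{27284}\right) - \frac{34172}{6629} = - \frac{10785}{13642} - \frac{34172}{6629} = - \frac{537668189}{90432818}$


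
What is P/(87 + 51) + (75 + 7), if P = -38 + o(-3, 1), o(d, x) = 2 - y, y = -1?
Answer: 11281/138 ≈ 81.746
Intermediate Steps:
o(d, x) = 3 (o(d, x) = 2 - 1*(-1) = 2 + 1 = 3)
P = -35 (P = -38 + 3 = -35)
P/(87 + 51) + (75 + 7) = -35/(87 + 51) + (75 + 7) = -35/138 + 82 = 11281/138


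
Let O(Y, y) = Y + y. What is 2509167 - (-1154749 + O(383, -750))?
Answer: 3664283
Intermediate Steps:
2509167 - (-1154749 + O(383, -750)) = 2509167 - (-1154749 + (383 - 750)) = 2509167 - (-1154749 - 367) = 2509167 - 1*(-1155116) = 2509167 + 1155116 = 3664283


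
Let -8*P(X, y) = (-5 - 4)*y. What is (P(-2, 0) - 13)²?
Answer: 169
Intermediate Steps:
P(X, y) = 9*y/8 (P(X, y) = -(-5 - 4)*y/8 = -(-9)*y/8 = 9*y/8)
(P(-2, 0) - 13)² = ((9/8)*0 - 13)² = (0 - 13)² = (-13)² = 169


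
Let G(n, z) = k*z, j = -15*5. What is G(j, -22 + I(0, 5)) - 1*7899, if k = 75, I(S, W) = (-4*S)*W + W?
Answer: -9174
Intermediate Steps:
j = -75
I(S, W) = W - 4*S*W (I(S, W) = -4*S*W + W = W - 4*S*W)
G(n, z) = 75*z
G(j, -22 + I(0, 5)) - 1*7899 = 75*(-22 + 5*(1 - 4*0)) - 1*7899 = 75*(-22 + 5*(1 + 0)) - 7899 = 75*(-22 + 5*1) - 7899 = 75*(-22 + 5) - 7899 = 75*(-17) - 7899 = -1275 - 7899 = -9174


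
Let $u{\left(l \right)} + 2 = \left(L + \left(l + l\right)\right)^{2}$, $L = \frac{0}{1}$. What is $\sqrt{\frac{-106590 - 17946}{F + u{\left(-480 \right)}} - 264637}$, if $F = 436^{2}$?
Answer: $\frac{i \sqrt{81763840157736529}}{555847} \approx 514.43 i$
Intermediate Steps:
$L = 0$ ($L = 0 \cdot 1 = 0$)
$F = 190096$
$u{\left(l \right)} = -2 + 4 l^{2}$ ($u{\left(l \right)} = -2 + \left(0 + \left(l + l\right)\right)^{2} = -2 + \left(0 + 2 l\right)^{2} = -2 + \left(2 l\right)^{2} = -2 + 4 l^{2}$)
$\sqrt{\frac{-106590 - 17946}{F + u{\left(-480 \right)}} - 264637} = \sqrt{\frac{-106590 - 17946}{190096 - \left(2 - 4 \left(-480\right)^{2}\right)} - 264637} = \sqrt{- \frac{124536}{190096 + \left(-2 + 4 \cdot 230400\right)} - 264637} = \sqrt{- \frac{124536}{190096 + \left(-2 + 921600\right)} - 264637} = \sqrt{- \frac{124536}{190096 + 921598} - 264637} = \sqrt{- \frac{124536}{1111694} - 264637} = \sqrt{\left(-124536\right) \frac{1}{1111694} - 264637} = \sqrt{- \frac{62268}{555847} - 264637} = \sqrt{- \frac{147097744807}{555847}} = \frac{i \sqrt{81763840157736529}}{555847}$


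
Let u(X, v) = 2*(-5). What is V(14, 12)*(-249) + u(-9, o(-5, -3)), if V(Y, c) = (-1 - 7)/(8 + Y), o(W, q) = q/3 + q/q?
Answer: 886/11 ≈ 80.545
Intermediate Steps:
o(W, q) = 1 + q/3 (o(W, q) = q*(⅓) + 1 = q/3 + 1 = 1 + q/3)
V(Y, c) = -8/(8 + Y)
u(X, v) = -10
V(14, 12)*(-249) + u(-9, o(-5, -3)) = -8/(8 + 14)*(-249) - 10 = -8/22*(-249) - 10 = -8*1/22*(-249) - 10 = -4/11*(-249) - 10 = 996/11 - 10 = 886/11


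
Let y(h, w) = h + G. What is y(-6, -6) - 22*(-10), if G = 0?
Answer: 214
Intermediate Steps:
y(h, w) = h (y(h, w) = h + 0 = h)
y(-6, -6) - 22*(-10) = -6 - 22*(-10) = -6 + 220 = 214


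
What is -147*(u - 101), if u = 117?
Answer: -2352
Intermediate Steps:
-147*(u - 101) = -147*(117 - 101) = -147*16 = -2352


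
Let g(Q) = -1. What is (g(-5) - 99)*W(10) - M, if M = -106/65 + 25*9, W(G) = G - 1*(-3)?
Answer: -99019/65 ≈ -1523.4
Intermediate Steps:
W(G) = 3 + G (W(G) = G + 3 = 3 + G)
M = 14519/65 (M = -106*1/65 + 225 = -106/65 + 225 = 14519/65 ≈ 223.37)
(g(-5) - 99)*W(10) - M = (-1 - 99)*(3 + 10) - 1*14519/65 = -100*13 - 14519/65 = -1300 - 14519/65 = -99019/65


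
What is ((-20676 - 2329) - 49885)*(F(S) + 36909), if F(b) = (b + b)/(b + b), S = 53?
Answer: -2690369900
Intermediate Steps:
F(b) = 1 (F(b) = (2*b)/((2*b)) = (2*b)*(1/(2*b)) = 1)
((-20676 - 2329) - 49885)*(F(S) + 36909) = ((-20676 - 2329) - 49885)*(1 + 36909) = (-23005 - 49885)*36910 = -72890*36910 = -2690369900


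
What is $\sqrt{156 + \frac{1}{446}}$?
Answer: $\frac{\sqrt{31031342}}{446} \approx 12.49$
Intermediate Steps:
$\sqrt{156 + \frac{1}{446}} = \sqrt{\frac{69577}{446}} = \frac{\sqrt{31031342}}{446}$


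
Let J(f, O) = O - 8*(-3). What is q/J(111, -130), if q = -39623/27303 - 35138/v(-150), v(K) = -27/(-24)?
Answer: 2558446373/8682354 ≈ 294.67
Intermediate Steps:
J(f, O) = 24 + O (J(f, O) = O + 24 = 24 + O)
v(K) = 9/8 (v(K) = -27*(-1/24) = 9/8)
q = -2558446373/81909 (q = -39623/27303 - 35138/9/8 = -39623*1/27303 - 35138*8/9 = -39623/27303 - 281104/9 = -2558446373/81909 ≈ -31235.)
q/J(111, -130) = -2558446373/(81909*(24 - 130)) = -2558446373/81909/(-106) = -2558446373/81909*(-1/106) = 2558446373/8682354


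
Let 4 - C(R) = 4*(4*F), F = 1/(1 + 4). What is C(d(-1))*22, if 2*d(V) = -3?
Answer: 88/5 ≈ 17.600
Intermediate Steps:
F = 1/5 ≈ 0.20000
d(V) = -3/2 (d(V) = (1/2)*(-3) = -3/2)
C(R) = 4/5 (C(R) = 4 - 4*4*(1/5) = 4 - 4*4/5 = 4 - 1*16/5 = 4 - 16/5 = 4/5)
C(d(-1))*22 = (4/5)*22 = 88/5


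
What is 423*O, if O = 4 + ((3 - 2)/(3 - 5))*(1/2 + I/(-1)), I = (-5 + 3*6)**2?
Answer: 149319/4 ≈ 37330.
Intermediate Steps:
I = 169 (I = (-5 + 18)**2 = 13**2 = 169)
O = 353/4 (O = 4 + ((3 - 2)/(3 - 5))*(1/2 + 169/(-1)) = 4 + (1/(-2))*(1*(1/2) + 169*(-1)) = 4 + (1*(-1/2))*(1/2 - 169) = 4 - 1/2*(-337/2) = 4 + 337/4 = 353/4 ≈ 88.250)
423*O = 423*(353/4) = 149319/4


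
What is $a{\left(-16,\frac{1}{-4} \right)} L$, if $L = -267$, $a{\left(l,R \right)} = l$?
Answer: $4272$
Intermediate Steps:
$a{\left(-16,\frac{1}{-4} \right)} L = \left(-16\right) \left(-267\right) = 4272$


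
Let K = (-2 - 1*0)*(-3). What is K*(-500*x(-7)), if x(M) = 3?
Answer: -9000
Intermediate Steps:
K = 6 (K = (-2 + 0)*(-3) = -2*(-3) = 6)
K*(-500*x(-7)) = 6*(-500*3) = 6*(-1500) = -9000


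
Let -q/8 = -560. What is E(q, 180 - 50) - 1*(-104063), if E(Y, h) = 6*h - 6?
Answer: 104837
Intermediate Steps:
q = 4480 (q = -8*(-560) = 4480)
E(Y, h) = -6 + 6*h
E(q, 180 - 50) - 1*(-104063) = (-6 + 6*(180 - 50)) - 1*(-104063) = (-6 + 6*130) + 104063 = (-6 + 780) + 104063 = 774 + 104063 = 104837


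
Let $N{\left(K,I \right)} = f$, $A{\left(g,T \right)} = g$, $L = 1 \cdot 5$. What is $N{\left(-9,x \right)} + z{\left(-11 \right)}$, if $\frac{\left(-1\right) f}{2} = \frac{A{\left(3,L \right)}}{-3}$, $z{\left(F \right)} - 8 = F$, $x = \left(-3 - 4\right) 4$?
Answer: $-1$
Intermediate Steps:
$L = 5$
$x = -28$ ($x = \left(-7\right) 4 = -28$)
$z{\left(F \right)} = 8 + F$
$f = 2$ ($f = - 2 \frac{3}{-3} = - 2 \cdot 3 \left(- \frac{1}{3}\right) = \left(-2\right) \left(-1\right) = 2$)
$N{\left(K,I \right)} = 2$
$N{\left(-9,x \right)} + z{\left(-11 \right)} = 2 + \left(8 - 11\right) = 2 - 3 = -1$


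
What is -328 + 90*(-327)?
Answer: -29758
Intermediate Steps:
-328 + 90*(-327) = -328 - 29430 = -29758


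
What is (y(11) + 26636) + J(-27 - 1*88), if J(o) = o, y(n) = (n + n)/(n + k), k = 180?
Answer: 5065533/191 ≈ 26521.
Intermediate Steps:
y(n) = 2*n/(180 + n) (y(n) = (n + n)/(n + 180) = (2*n)/(180 + n) = 2*n/(180 + n))
(y(11) + 26636) + J(-27 - 1*88) = (2*11/(180 + 11) + 26636) + (-27 - 1*88) = (2*11/191 + 26636) + (-27 - 88) = (2*11*(1/191) + 26636) - 115 = (22/191 + 26636) - 115 = 5087498/191 - 115 = 5065533/191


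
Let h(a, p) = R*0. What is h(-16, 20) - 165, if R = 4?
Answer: -165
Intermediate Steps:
h(a, p) = 0 (h(a, p) = 4*0 = 0)
h(-16, 20) - 165 = 0 - 165 = -165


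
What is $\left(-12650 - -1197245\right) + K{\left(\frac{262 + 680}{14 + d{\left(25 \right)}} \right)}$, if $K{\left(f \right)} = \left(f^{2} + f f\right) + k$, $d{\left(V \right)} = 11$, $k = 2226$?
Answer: $\frac{743537853}{625} \approx 1.1897 \cdot 10^{6}$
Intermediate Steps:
$K{\left(f \right)} = 2226 + 2 f^{2}$ ($K{\left(f \right)} = \left(f^{2} + f f\right) + 2226 = \left(f^{2} + f^{2}\right) + 2226 = 2 f^{2} + 2226 = 2226 + 2 f^{2}$)
$\left(-12650 - -1197245\right) + K{\left(\frac{262 + 680}{14 + d{\left(25 \right)}} \right)} = \left(-12650 - -1197245\right) + \left(2226 + 2 \left(\frac{262 + 680}{14 + 11}\right)^{2}\right) = \left(-12650 + 1197245\right) + \left(2226 + 2 \left(\frac{942}{25}\right)^{2}\right) = 1184595 + \left(2226 + 2 \left(942 \cdot \frac{1}{25}\right)^{2}\right) = 1184595 + \left(2226 + 2 \left(\frac{942}{25}\right)^{2}\right) = 1184595 + \left(2226 + 2 \cdot \frac{887364}{625}\right) = 1184595 + \left(2226 + \frac{1774728}{625}\right) = 1184595 + \frac{3165978}{625} = \frac{743537853}{625}$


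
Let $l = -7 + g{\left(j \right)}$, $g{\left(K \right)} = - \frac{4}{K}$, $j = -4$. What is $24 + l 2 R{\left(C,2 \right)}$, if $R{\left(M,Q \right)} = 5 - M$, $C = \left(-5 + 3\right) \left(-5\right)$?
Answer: $84$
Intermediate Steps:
$l = -6$ ($l = -7 - \frac{4}{-4} = -7 - -1 = -7 + 1 = -6$)
$C = 10$ ($C = \left(-2\right) \left(-5\right) = 10$)
$24 + l 2 R{\left(C,2 \right)} = 24 - 6 \cdot 2 \left(5 - 10\right) = 24 - 6 \cdot 2 \left(-5\right) = 24 - -60 = 24 + 60 = 84$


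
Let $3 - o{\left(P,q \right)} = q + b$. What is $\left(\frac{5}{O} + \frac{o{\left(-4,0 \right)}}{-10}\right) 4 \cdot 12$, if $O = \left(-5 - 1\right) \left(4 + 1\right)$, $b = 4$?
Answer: $- \frac{16}{5} \approx -3.2$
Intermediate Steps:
$o{\left(P,q \right)} = -1 - q$ ($o{\left(P,q \right)} = 3 - \left(q + 4\right) = 3 - \left(4 + q\right) = -1 - q$)
$O = -30$ ($O = \left(-6\right) 5 = -30$)
$\left(\frac{5}{O} + \frac{o{\left(-4,0 \right)}}{-10}\right) 4 \cdot 12 = \left(\frac{5}{-30} + \frac{-1 - 0}{-10}\right) 4 \cdot 12 = \left(5 \left(- \frac{1}{30}\right) + \left(-1 + 0\right) \left(- \frac{1}{10}\right)\right) 4 \cdot 12 = \left(- \frac{1}{6} - - \frac{1}{10}\right) 4 \cdot 12 = \left(- \frac{1}{6} + \frac{1}{10}\right) 4 \cdot 12 = \left(- \frac{1}{15}\right) 4 \cdot 12 = \left(- \frac{4}{15}\right) 12 = - \frac{16}{5}$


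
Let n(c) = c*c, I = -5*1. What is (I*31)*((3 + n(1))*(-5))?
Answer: 3100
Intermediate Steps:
I = -5
n(c) = c**2
(I*31)*((3 + n(1))*(-5)) = (-5*31)*((3 + 1**2)*(-5)) = -155*(3 + 1)*(-5) = -620*(-5) = -155*(-20) = 3100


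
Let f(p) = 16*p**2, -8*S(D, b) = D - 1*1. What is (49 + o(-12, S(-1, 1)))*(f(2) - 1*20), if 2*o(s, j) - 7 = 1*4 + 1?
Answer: 2420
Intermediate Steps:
S(D, b) = 1/8 - D/8 (S(D, b) = -(D - 1*1)/8 = -(D - 1)/8 = -(-1 + D)/8 = 1/8 - D/8)
o(s, j) = 6 (o(s, j) = 7/2 + (1*4 + 1)/2 = 7/2 + (4 + 1)/2 = 7/2 + (1/2)*5 = 7/2 + 5/2 = 6)
(49 + o(-12, S(-1, 1)))*(f(2) - 1*20) = (49 + 6)*(16*2**2 - 1*20) = 55*(16*4 - 20) = 55*(64 - 20) = 55*44 = 2420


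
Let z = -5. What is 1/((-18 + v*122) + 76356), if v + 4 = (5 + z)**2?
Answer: 1/75850 ≈ 1.3184e-5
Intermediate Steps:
v = -4 (v = -4 + (5 - 5)**2 = -4 + 0**2 = -4 + 0 = -4)
1/((-18 + v*122) + 76356) = 1/((-18 - 4*122) + 76356) = 1/((-18 - 488) + 76356) = 1/(-506 + 76356) = 1/75850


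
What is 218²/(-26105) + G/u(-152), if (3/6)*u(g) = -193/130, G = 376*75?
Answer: -47859637132/5038265 ≈ -9499.2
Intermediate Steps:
G = 28200
u(g) = -193/65 (u(g) = 2*(-193/130) = -193/65)
218²/(-26105) + G/u(-152) = 218²/(-26105) + 28200/(-193/65) = 47524*(-1/26105) + 28200*(-65/193) = -47524/26105 - 1833000/193 = -47859637132/5038265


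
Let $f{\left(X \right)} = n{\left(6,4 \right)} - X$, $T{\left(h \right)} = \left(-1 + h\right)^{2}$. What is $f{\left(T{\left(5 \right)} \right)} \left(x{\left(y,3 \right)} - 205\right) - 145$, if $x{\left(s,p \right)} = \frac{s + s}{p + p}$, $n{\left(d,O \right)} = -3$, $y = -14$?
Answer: $\frac{11516}{3} \approx 3838.7$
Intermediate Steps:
$x{\left(s,p \right)} = \frac{s}{p}$ ($x{\left(s,p \right)} = \frac{2 s}{2 p} = 2 s \frac{1}{2 p} = \frac{s}{p}$)
$f{\left(X \right)} = -3 - X$
$f{\left(T{\left(5 \right)} \right)} \left(x{\left(y,3 \right)} - 205\right) - 145 = \left(-3 - \left(-1 + 5\right)^{2}\right) \left(- \frac{14}{3} - 205\right) - 145 = \left(-3 - 4^{2}\right) \left(\left(-14\right) \frac{1}{3} - 205\right) - 145 = \left(-3 - 16\right) \left(- \frac{14}{3} - 205\right) - 145 = \left(-3 - 16\right) \left(- \frac{629}{3}\right) - 145 = \left(-19\right) \left(- \frac{629}{3}\right) - 145 = \frac{11951}{3} - 145 = \frac{11516}{3}$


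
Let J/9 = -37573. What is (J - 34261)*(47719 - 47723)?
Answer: 1489672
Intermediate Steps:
J = -338157 (J = 9*(-37573) = -338157)
(J - 34261)*(47719 - 47723) = (-338157 - 34261)*(47719 - 47723) = -372418*(-4) = 1489672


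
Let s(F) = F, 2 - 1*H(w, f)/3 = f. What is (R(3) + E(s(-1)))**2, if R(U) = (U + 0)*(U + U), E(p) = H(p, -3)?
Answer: 1089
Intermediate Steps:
H(w, f) = 6 - 3*f
E(p) = 15 (E(p) = 6 - 3*(-3) = 6 + 9 = 15)
R(U) = 2*U**2 (R(U) = U*(2*U) = 2*U**2)
(R(3) + E(s(-1)))**2 = (2*3**2 + 15)**2 = (2*9 + 15)**2 = (18 + 15)**2 = 33**2 = 1089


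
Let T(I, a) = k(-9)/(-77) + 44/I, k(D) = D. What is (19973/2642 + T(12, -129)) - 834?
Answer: -502068997/610302 ≈ -822.66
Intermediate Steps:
T(I, a) = 9/77 + 44/I (T(I, a) = -9/(-77) + 44/I = -9*(-1/77) + 44/I = 9/77 + 44/I)
(19973/2642 + T(12, -129)) - 834 = (19973/2642 + (9/77 + 44/12)) - 834 = (19973*(1/2642) + (9/77 + 44*(1/12))) - 834 = (19973/2642 + (9/77 + 11/3)) - 834 = (19973/2642 + 874/231) - 834 = 6922871/610302 - 834 = -502068997/610302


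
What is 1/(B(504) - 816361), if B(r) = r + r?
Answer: -1/815353 ≈ -1.2265e-6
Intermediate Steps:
B(r) = 2*r
1/(B(504) - 816361) = 1/(2*504 - 816361) = 1/(1008 - 816361) = 1/(-815353) = -1/815353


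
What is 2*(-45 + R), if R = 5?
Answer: -80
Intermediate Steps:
2*(-45 + R) = 2*(-45 + 5) = 2*(-40) = -80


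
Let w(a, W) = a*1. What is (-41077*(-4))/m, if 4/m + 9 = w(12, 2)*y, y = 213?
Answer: 104623119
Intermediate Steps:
w(a, W) = a
m = 4/2547 (m = 4/(-9 + 12*213) = 4/(-9 + 2556) = 4/2547 ≈ 0.0015705)
(-41077*(-4))/m = (-41077*(-4))/(4/2547) = 164308*(2547/4) = 104623119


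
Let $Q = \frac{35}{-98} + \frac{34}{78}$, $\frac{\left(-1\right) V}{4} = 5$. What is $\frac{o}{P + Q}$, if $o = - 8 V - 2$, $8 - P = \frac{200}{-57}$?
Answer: $\frac{1639092}{120209} \approx 13.635$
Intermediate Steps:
$P = \frac{656}{57}$ ($P = 8 - \frac{200}{-57} = 8 - 200 \left(- \frac{1}{57}\right) = 8 - - \frac{200}{57} = 8 + \frac{200}{57} = \frac{656}{57} \approx 11.509$)
$V = -20$ ($V = \left(-4\right) 5 = -20$)
$o = 158$ ($o = \left(-8\right) \left(-20\right) - 2 = 160 - 2 = 158$)
$Q = \frac{43}{546}$ ($Q = 35 \left(- \frac{1}{98}\right) + 34 \cdot \frac{1}{78} = - \frac{5}{14} + \frac{17}{39} = \frac{43}{546} \approx 0.078755$)
$\frac{o}{P + Q} = \frac{1}{\frac{656}{57} + \frac{43}{546}} \cdot 158 = \frac{1}{\frac{120209}{10374}} \cdot 158 = \frac{10374}{120209} \cdot 158 = \frac{1639092}{120209}$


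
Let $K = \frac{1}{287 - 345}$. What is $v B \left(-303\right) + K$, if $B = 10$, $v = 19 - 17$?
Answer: $- \frac{351481}{58} \approx -6060.0$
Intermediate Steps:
$v = 2$
$K = - \frac{1}{58}$ ($K = \frac{1}{-58} = - \frac{1}{58} \approx -0.017241$)
$v B \left(-303\right) + K = 2 \cdot 10 \left(-303\right) - \frac{1}{58} = 20 \left(-303\right) - \frac{1}{58} = -6060 - \frac{1}{58} = - \frac{351481}{58}$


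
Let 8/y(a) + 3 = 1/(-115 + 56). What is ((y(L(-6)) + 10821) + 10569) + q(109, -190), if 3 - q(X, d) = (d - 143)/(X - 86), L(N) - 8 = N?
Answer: 43815680/2047 ≈ 21405.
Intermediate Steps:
L(N) = 8 + N
y(a) = -236/89 (y(a) = 8/(-3 + 1/(-115 + 56)) = 8/(-3 + 1/(-59)) = 8/(-3 - 1/59) = 8/(-178/59) = 8*(-59/178) = -236/89)
q(X, d) = 3 - (-143 + d)/(-86 + X) (q(X, d) = 3 - (d - 143)/(X - 86) = 3 - (-143 + d)/(-86 + X))
((y(L(-6)) + 10821) + 10569) + q(109, -190) = ((-236/89 + 10821) + 10569) + (-115 - 1*(-190) + 3*109)/(-86 + 109) = (962833/89 + 10569) + (-115 + 190 + 327)/23 = 1903474/89 + (1/23)*402 = 1903474/89 + 402/23 = 43815680/2047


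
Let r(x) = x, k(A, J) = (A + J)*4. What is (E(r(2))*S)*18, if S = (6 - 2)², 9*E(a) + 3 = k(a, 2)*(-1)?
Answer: -608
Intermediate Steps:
k(A, J) = 4*A + 4*J
E(a) = -11/9 - 4*a/9 (E(a) = -⅓ + ((4*a + 4*2)*(-1))/9 = -⅓ + ((4*a + 8)*(-1))/9 = -⅓ + ((8 + 4*a)*(-1))/9 = -⅓ + (-8 - 4*a)/9 = -⅓ + (-8/9 - 4*a/9) = -11/9 - 4*a/9)
S = 16 (S = 4² = 16)
(E(r(2))*S)*18 = ((-11/9 - 4/9*2)*16)*18 = ((-11/9 - 8/9)*16)*18 = -19/9*16*18 = -304/9*18 = -608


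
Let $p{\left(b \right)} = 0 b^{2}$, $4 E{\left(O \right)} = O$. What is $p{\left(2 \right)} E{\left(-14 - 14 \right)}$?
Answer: $0$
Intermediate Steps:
$E{\left(O \right)} = \frac{O}{4}$
$p{\left(b \right)} = 0$
$p{\left(2 \right)} E{\left(-14 - 14 \right)} = 0 \frac{-14 - 14}{4} = 0 \cdot \frac{1}{4} \left(-28\right) = 0 \left(-7\right) = 0$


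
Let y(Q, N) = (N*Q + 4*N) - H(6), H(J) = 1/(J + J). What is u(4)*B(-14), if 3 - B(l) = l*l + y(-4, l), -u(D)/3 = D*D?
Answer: 9260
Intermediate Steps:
u(D) = -3*D² (u(D) = -3*D*D = -3*D²)
H(J) = 1/(2*J)
y(Q, N) = -1/12 + 4*N + N*Q (y(Q, N) = (N*Q + 4*N) - 1/(2*6) = (4*N + N*Q) - 1/(2*6) = (4*N + N*Q) - 1*1/12 = (4*N + N*Q) - 1/12 = -1/12 + 4*N + N*Q)
B(l) = 37/12 - l² (B(l) = 3 - (l*l + (-1/12 + 4*l + l*(-4))) = 3 - (l² + (-1/12 + 4*l - 4*l)) = 3 - (l² - 1/12) = 3 - (-1/12 + l²) = 3 + (1/12 - l²) = 37/12 - l²)
u(4)*B(-14) = (-3*4²)*(37/12 - 1*(-14)²) = (-3*16)*(37/12 - 1*196) = -48*(37/12 - 196) = -48*(-2315/12) = 9260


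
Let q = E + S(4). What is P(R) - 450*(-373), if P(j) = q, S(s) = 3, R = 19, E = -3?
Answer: 167850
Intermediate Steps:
q = 0 (q = -3 + 3 = 0)
P(j) = 0
P(R) - 450*(-373) = 0 - 450*(-373) = 0 + 167850 = 167850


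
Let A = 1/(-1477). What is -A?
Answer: 1/1477 ≈ 0.00067705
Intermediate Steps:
A = -1/1477 ≈ -0.00067705
-A = -1*(-1/1477) = 1/1477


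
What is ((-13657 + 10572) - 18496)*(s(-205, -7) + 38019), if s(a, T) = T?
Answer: -820336972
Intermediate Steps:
((-13657 + 10572) - 18496)*(s(-205, -7) + 38019) = ((-13657 + 10572) - 18496)*(-7 + 38019) = (-3085 - 18496)*38012 = -21581*38012 = -820336972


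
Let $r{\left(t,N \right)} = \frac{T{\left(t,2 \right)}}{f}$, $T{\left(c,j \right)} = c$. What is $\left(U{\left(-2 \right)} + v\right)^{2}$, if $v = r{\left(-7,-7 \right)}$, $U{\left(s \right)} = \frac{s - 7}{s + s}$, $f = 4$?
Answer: $\frac{1}{4} \approx 0.25$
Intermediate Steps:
$U{\left(s \right)} = \frac{-7 + s}{2 s}$
$r{\left(t,N \right)} = \frac{t}{4}$
$v = - \frac{7}{4}$ ($v = \frac{1}{4} \left(-7\right) = - \frac{7}{4} \approx -1.75$)
$\left(U{\left(-2 \right)} + v\right)^{2} = \left(\frac{-7 - 2}{2 \left(-2\right)} - \frac{7}{4}\right)^{2} = \left(\frac{1}{2} \left(- \frac{1}{2}\right) \left(-9\right) - \frac{7}{4}\right)^{2} = \left(\frac{9}{4} - \frac{7}{4}\right)^{2} = \left(\frac{1}{2}\right)^{2} = \frac{1}{4}$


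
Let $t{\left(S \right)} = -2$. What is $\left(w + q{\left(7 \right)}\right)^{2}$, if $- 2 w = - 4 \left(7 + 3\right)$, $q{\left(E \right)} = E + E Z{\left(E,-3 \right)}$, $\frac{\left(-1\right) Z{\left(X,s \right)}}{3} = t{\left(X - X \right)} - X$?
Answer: $46656$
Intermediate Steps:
$Z{\left(X,s \right)} = 6 + 3 X$ ($Z{\left(X,s \right)} = - 3 \left(-2 - X\right) = 6 + 3 X$)
$q{\left(E \right)} = E + E \left(6 + 3 E\right)$
$w = 20$ ($w = - \frac{\left(-4\right) \left(7 + 3\right)}{2} = - \frac{\left(-4\right) 10}{2} = \left(- \frac{1}{2}\right) \left(-40\right) = 20$)
$\left(w + q{\left(7 \right)}\right)^{2} = \left(20 + 7 \left(7 + 3 \cdot 7\right)\right)^{2} = \left(20 + 7 \left(7 + 21\right)\right)^{2} = \left(20 + 7 \cdot 28\right)^{2} = \left(20 + 196\right)^{2} = 216^{2} = 46656$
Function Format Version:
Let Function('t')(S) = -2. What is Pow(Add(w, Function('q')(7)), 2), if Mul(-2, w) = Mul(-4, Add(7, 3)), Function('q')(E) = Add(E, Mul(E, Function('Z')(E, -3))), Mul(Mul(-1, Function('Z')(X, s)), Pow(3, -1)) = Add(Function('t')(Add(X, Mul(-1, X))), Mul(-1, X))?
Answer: 46656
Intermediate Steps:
Function('Z')(X, s) = Add(6, Mul(3, X)) (Function('Z')(X, s) = Mul(-3, Add(-2, Mul(-1, X))) = Add(6, Mul(3, X)))
Function('q')(E) = Add(E, Mul(E, Add(6, Mul(3, E))))
w = 20 (w = Mul(Rational(-1, 2), Mul(-4, Add(7, 3))) = Mul(Rational(-1, 2), Mul(-4, 10)) = Mul(Rational(-1, 2), -40) = 20)
Pow(Add(w, Function('q')(7)), 2) = Pow(Add(20, Mul(7, Add(7, Mul(3, 7)))), 2) = Pow(Add(20, Mul(7, Add(7, 21))), 2) = Pow(Add(20, Mul(7, 28)), 2) = Pow(Add(20, 196), 2) = Pow(216, 2) = 46656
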